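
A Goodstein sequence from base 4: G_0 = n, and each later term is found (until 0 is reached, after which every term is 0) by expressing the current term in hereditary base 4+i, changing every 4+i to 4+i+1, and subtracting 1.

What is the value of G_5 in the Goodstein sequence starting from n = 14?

base 4: 14 = 3·4 + 2; at 5: 3·5 + 2 = 17; next = 16
base 5: 16 = 3·5 + 1; at 6: 3·6 + 1 = 19; next = 18
base 6: 18 = 3·6; at 7: 3·7 = 21; next = 20
base 7: 20 = 2·7 + 6; at 8: 2·8 + 6 = 22; next = 21
base 8: 21 = 2·8 + 5; at 9: 2·9 + 5 = 23; next = 22

22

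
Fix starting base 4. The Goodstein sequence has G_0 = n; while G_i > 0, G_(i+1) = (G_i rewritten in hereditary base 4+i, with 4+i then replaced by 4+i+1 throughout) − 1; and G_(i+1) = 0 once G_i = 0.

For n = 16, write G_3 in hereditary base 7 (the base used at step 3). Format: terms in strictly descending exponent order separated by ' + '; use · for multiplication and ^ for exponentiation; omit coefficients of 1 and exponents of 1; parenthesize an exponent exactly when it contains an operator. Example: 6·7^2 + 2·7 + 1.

4·7 + 2

G_0=16  [base 4] 4^2  →[4↦5]→  5^2 = 25  −1 ⇒ G_1=24
G_1=24  [base 5] 4·5 + 4  →[5↦6]→  4·6 + 4 = 28  −1 ⇒ G_2=27
G_2=27  [base 6] 4·6 + 3  →[6↦7]→  4·7 + 3 = 31  −1 ⇒ G_3=30
G_3=30  [base 7] 4·7 + 2  →[7↦8]→  4·8 + 2 = 34  −1 ⇒ G_4=33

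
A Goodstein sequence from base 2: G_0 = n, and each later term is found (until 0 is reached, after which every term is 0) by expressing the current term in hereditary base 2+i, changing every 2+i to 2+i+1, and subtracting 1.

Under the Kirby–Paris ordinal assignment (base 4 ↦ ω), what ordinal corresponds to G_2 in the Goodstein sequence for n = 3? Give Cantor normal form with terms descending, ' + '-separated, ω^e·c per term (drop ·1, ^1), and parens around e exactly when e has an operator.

3

i=0: 3 = 2 + 1 (b=2); 2→3: 3 + 1 = 4; 4−1 = 3
i=1: 3 = 3 (b=3); 3→4: 4 = 4; 4−1 = 3
i=2: 3 = 3 (b=4); 4→5: 3 = 3; 3−1 = 2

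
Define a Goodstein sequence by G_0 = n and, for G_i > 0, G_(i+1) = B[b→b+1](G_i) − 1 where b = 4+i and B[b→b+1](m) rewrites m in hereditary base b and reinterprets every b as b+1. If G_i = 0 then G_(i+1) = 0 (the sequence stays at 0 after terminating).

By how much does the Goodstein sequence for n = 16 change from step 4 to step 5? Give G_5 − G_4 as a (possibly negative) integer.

G_0=16  [base 4] 4^2  →[4↦5]→  5^2 = 25  −1 ⇒ G_1=24
G_1=24  [base 5] 4·5 + 4  →[5↦6]→  4·6 + 4 = 28  −1 ⇒ G_2=27
G_2=27  [base 6] 4·6 + 3  →[6↦7]→  4·7 + 3 = 31  −1 ⇒ G_3=30
G_3=30  [base 7] 4·7 + 2  →[7↦8]→  4·8 + 2 = 34  −1 ⇒ G_4=33
G_4=33  [base 8] 4·8 + 1  →[8↦9]→  4·9 + 1 = 37  −1 ⇒ G_5=36

3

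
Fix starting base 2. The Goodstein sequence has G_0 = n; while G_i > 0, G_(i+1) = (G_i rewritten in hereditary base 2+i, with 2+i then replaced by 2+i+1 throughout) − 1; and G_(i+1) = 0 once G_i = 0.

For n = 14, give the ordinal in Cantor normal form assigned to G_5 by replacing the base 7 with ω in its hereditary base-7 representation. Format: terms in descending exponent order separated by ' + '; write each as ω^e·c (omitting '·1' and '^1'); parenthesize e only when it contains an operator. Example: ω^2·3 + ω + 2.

ω^(ω + 1) + ω^5·5 + ω^4·5 + ω^3·5 + ω^2·5 + ω·5 + 4

base 2: 14 = 2^(2 + 1) + 2^2 + 2; at 3: 3^(3 + 1) + 3^3 + 3 = 111; next = 110
base 3: 110 = 3^(3 + 1) + 3^3 + 2; at 4: 4^(4 + 1) + 4^4 + 2 = 1282; next = 1281
base 4: 1281 = 4^(4 + 1) + 4^4 + 1; at 5: 5^(5 + 1) + 5^5 + 1 = 18751; next = 18750
base 5: 18750 = 5^(5 + 1) + 5^5; at 6: 6^(6 + 1) + 6^6 = 326592; next = 326591
base 6: 326591 = 6^(6 + 1) + 5·6^5 + 5·6^4 + 5·6^3 + 5·6^2 + 5·6 + 5; at 7: 7^(7 + 1) + 5·7^5 + 5·7^4 + 5·7^3 + 5·7^2 + 5·7 + 5 = 5862841; next = 5862840
base 7: 5862840 = 7^(7 + 1) + 5·7^5 + 5·7^4 + 5·7^3 + 5·7^2 + 5·7 + 4; at 8: 8^(8 + 1) + 5·8^5 + 5·8^4 + 5·8^3 + 5·8^2 + 5·8 + 4 = 134404972; next = 134404971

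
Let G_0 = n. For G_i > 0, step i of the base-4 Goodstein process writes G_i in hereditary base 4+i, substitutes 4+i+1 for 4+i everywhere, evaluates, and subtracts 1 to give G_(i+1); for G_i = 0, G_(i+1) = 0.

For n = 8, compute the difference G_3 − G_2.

base 4: 8 = 2·4; at 5: 2·5 = 10; next = 9
base 5: 9 = 5 + 4; at 6: 6 + 4 = 10; next = 9
base 6: 9 = 6 + 3; at 7: 7 + 3 = 10; next = 9

0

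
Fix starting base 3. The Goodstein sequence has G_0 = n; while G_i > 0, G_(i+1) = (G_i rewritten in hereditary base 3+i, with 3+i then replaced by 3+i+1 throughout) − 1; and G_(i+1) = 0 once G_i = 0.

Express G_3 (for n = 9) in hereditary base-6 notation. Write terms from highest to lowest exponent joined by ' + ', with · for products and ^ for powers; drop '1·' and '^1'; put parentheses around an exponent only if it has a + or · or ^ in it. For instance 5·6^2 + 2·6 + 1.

3·6 + 1

G_0 = 9. HB_3(9) = 3^2. Bump = 16. G_1 = 15.
G_1 = 15. HB_4(15) = 3·4 + 3. Bump = 18. G_2 = 17.
G_2 = 17. HB_5(17) = 3·5 + 2. Bump = 20. G_3 = 19.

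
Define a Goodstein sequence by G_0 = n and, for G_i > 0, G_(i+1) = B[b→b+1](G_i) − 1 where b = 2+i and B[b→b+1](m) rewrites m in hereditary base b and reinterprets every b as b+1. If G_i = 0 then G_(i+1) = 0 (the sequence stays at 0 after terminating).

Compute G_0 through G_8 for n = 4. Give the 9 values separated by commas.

4, 26, 41, 60, 83, 109, 139, 173, 211

G_0 = 4. HB_2(4) = 2^2. Bump = 27. G_1 = 26.
G_1 = 26. HB_3(26) = 2·3^2 + 2·3 + 2. Bump = 42. G_2 = 41.
G_2 = 41. HB_4(41) = 2·4^2 + 2·4 + 1. Bump = 61. G_3 = 60.
G_3 = 60. HB_5(60) = 2·5^2 + 2·5. Bump = 84. G_4 = 83.
G_4 = 83. HB_6(83) = 2·6^2 + 6 + 5. Bump = 110. G_5 = 109.
G_5 = 109. HB_7(109) = 2·7^2 + 7 + 4. Bump = 140. G_6 = 139.
G_6 = 139. HB_8(139) = 2·8^2 + 8 + 3. Bump = 174. G_7 = 173.
G_7 = 173. HB_9(173) = 2·9^2 + 9 + 2. Bump = 212. G_8 = 211.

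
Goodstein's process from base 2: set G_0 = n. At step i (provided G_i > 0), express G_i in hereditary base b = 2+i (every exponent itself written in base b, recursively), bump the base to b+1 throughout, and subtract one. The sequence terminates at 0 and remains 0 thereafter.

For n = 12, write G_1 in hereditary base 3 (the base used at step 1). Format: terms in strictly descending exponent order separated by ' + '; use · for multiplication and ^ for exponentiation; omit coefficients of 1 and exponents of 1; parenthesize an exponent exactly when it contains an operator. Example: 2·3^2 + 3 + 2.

base 2: 12 = 2^(2 + 1) + 2^2; at 3: 3^(3 + 1) + 3^3 = 108; next = 107
base 3: 107 = 3^(3 + 1) + 2·3^2 + 2·3 + 2; at 4: 4^(4 + 1) + 2·4^2 + 2·4 + 2 = 1066; next = 1065

3^(3 + 1) + 2·3^2 + 2·3 + 2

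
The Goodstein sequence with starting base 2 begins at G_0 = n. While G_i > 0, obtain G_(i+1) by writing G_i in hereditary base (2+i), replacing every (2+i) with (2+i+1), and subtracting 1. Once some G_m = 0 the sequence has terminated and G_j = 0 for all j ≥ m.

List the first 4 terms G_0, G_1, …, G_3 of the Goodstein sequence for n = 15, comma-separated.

15, 111, 1283, 18752

15 —HB2→ 2^(2 + 1) + 2^2 + 2 + 1 —bump→ 3^(3 + 1) + 3^3 + 3 + 1 = 112 —(−1)→ 111
111 —HB3→ 3^(3 + 1) + 3^3 + 3 —bump→ 4^(4 + 1) + 4^4 + 4 = 1284 —(−1)→ 1283
1283 —HB4→ 4^(4 + 1) + 4^4 + 3 —bump→ 5^(5 + 1) + 5^5 + 3 = 18753 —(−1)→ 18752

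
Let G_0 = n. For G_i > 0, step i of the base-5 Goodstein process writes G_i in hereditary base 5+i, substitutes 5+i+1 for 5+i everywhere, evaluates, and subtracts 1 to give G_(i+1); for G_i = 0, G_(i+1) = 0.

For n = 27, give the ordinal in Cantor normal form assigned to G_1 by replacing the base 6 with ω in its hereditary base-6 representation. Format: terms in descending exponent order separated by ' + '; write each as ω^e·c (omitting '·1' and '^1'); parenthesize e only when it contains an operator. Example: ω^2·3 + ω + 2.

ω^2 + 1

G_0=27  [base 5] 5^2 + 2  →[5↦6]→  6^2 + 2 = 38  −1 ⇒ G_1=37
G_1=37  [base 6] 6^2 + 1  →[6↦7]→  7^2 + 1 = 50  −1 ⇒ G_2=49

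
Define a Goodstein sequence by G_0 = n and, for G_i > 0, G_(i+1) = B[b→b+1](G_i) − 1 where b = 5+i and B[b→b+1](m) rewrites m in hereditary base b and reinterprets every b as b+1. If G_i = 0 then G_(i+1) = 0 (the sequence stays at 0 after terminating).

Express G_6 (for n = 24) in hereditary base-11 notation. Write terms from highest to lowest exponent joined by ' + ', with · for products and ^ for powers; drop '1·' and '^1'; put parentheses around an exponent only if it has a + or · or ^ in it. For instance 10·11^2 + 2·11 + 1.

step 0: 24 = 4·5 + 4; sub 6 for 5: 4·6 + 4; = 28; G_1 = 28−1 = 27
step 1: 27 = 4·6 + 3; sub 7 for 6: 4·7 + 3; = 31; G_2 = 31−1 = 30
step 2: 30 = 4·7 + 2; sub 8 for 7: 4·8 + 2; = 34; G_3 = 34−1 = 33
step 3: 33 = 4·8 + 1; sub 9 for 8: 4·9 + 1; = 37; G_4 = 37−1 = 36
step 4: 36 = 4·9; sub 10 for 9: 4·10; = 40; G_5 = 40−1 = 39
step 5: 39 = 3·10 + 9; sub 11 for 10: 3·11 + 9; = 42; G_6 = 42−1 = 41
step 6: 41 = 3·11 + 8; sub 12 for 11: 3·12 + 8; = 44; G_7 = 44−1 = 43

3·11 + 8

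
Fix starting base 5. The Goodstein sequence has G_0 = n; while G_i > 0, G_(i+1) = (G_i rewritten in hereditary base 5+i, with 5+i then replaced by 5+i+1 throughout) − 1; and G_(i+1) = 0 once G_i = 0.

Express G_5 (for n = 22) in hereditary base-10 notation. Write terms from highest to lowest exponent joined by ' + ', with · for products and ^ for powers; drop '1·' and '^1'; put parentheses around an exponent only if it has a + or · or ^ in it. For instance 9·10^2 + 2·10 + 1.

3·10 + 5

G_0=22  [base 5] 4·5 + 2  →[5↦6]→  4·6 + 2 = 26  −1 ⇒ G_1=25
G_1=25  [base 6] 4·6 + 1  →[6↦7]→  4·7 + 1 = 29  −1 ⇒ G_2=28
G_2=28  [base 7] 4·7  →[7↦8]→  4·8 = 32  −1 ⇒ G_3=31
G_3=31  [base 8] 3·8 + 7  →[8↦9]→  3·9 + 7 = 34  −1 ⇒ G_4=33
G_4=33  [base 9] 3·9 + 6  →[9↦10]→  3·10 + 6 = 36  −1 ⇒ G_5=35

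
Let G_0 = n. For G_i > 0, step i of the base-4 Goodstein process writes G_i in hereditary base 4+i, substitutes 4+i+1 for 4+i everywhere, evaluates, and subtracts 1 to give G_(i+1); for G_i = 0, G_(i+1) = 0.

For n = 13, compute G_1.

15

i=0: 13 = 3·4 + 1 (b=4); 4→5: 3·5 + 1 = 16; 16−1 = 15
i=1: 15 = 3·5 (b=5); 5→6: 3·6 = 18; 18−1 = 17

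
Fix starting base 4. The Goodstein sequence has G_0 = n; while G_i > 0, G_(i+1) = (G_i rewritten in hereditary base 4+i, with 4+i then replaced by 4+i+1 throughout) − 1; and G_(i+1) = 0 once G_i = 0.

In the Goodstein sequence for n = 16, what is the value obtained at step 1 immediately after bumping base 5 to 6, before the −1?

28

G_0 = 16. HB_4(16) = 4^2. Bump = 25. G_1 = 24.
G_1 = 24. HB_5(24) = 4·5 + 4. Bump = 28. G_2 = 27.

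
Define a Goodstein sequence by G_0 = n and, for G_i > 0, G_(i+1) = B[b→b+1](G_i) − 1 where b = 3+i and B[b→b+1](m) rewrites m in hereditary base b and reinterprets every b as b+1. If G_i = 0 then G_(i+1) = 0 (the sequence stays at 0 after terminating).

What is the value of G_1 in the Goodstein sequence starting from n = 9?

15

(0) 9|_3 = 3^2 ↦ 4^2|_4 = 16 ⇒ 15
(1) 15|_4 = 3·4 + 3 ↦ 3·5 + 3|_5 = 18 ⇒ 17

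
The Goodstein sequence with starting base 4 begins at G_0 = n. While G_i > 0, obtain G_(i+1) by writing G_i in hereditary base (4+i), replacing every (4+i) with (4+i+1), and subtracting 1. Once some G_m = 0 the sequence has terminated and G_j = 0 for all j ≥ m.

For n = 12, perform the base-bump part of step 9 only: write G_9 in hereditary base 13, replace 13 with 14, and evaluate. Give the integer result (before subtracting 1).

G_0=12  [base 4] 3·4  →[4↦5]→  3·5 = 15  −1 ⇒ G_1=14
G_1=14  [base 5] 2·5 + 4  →[5↦6]→  2·6 + 4 = 16  −1 ⇒ G_2=15
G_2=15  [base 6] 2·6 + 3  →[6↦7]→  2·7 + 3 = 17  −1 ⇒ G_3=16
G_3=16  [base 7] 2·7 + 2  →[7↦8]→  2·8 + 2 = 18  −1 ⇒ G_4=17
G_4=17  [base 8] 2·8 + 1  →[8↦9]→  2·9 + 1 = 19  −1 ⇒ G_5=18
G_5=18  [base 9] 2·9  →[9↦10]→  2·10 = 20  −1 ⇒ G_6=19
G_6=19  [base 10] 10 + 9  →[10↦11]→  11 + 9 = 20  −1 ⇒ G_7=19
G_7=19  [base 11] 11 + 8  →[11↦12]→  12 + 8 = 20  −1 ⇒ G_8=19
G_8=19  [base 12] 12 + 7  →[12↦13]→  13 + 7 = 20  −1 ⇒ G_9=19

20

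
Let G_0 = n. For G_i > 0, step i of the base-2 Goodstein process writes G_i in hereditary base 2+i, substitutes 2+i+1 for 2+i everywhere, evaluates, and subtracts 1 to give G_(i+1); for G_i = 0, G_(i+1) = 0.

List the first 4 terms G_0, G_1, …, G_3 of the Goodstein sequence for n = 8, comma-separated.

G_0 = 8. HB_2(8) = 2^(2 + 1). Bump = 81. G_1 = 80.
G_1 = 80. HB_3(80) = 2·3^3 + 2·3^2 + 2·3 + 2. Bump = 554. G_2 = 553.
G_2 = 553. HB_4(553) = 2·4^4 + 2·4^2 + 2·4 + 1. Bump = 6311. G_3 = 6310.

8, 80, 553, 6310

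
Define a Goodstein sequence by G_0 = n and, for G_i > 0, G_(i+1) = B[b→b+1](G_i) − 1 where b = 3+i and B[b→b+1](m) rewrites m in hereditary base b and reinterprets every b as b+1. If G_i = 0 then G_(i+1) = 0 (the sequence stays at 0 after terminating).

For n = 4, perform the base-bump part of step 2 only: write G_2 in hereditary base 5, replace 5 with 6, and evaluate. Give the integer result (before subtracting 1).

4

[0] 4 ≡ 3 + 1 (base 3). Lift 4: 5. −1: 4.
[1] 4 ≡ 4 (base 4). Lift 5: 5. −1: 4.
[2] 4 ≡ 4 (base 5). Lift 6: 4. −1: 3.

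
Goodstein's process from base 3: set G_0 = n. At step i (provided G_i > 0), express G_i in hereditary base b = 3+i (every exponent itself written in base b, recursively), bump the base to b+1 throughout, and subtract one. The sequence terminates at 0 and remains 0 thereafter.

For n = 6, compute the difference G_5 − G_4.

base 3: 6 = 2·3; at 4: 2·4 = 8; next = 7
base 4: 7 = 4 + 3; at 5: 5 + 3 = 8; next = 7
base 5: 7 = 5 + 2; at 6: 6 + 2 = 8; next = 7
base 6: 7 = 6 + 1; at 7: 7 + 1 = 8; next = 7
base 7: 7 = 7; at 8: 8 = 8; next = 7

0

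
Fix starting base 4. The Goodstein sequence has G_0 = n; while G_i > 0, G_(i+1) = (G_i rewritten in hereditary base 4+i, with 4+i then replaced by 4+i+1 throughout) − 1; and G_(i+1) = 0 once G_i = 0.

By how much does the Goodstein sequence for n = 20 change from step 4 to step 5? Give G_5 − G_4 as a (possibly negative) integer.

G_0 = 20. HB_4(20) = 4^2 + 4. Bump = 30. G_1 = 29.
G_1 = 29. HB_5(29) = 5^2 + 4. Bump = 40. G_2 = 39.
G_2 = 39. HB_6(39) = 6^2 + 3. Bump = 52. G_3 = 51.
G_3 = 51. HB_7(51) = 7^2 + 2. Bump = 66. G_4 = 65.
G_4 = 65. HB_8(65) = 8^2 + 1. Bump = 82. G_5 = 81.

16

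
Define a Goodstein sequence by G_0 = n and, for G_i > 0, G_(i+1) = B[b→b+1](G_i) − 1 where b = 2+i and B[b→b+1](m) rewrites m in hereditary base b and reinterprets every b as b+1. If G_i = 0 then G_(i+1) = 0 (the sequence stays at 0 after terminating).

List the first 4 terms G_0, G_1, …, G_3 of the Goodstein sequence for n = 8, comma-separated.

8, 80, 553, 6310

step 0: 8 = 2^(2 + 1); sub 3 for 2: 3^(3 + 1); = 81; G_1 = 81−1 = 80
step 1: 80 = 2·3^3 + 2·3^2 + 2·3 + 2; sub 4 for 3: 2·4^4 + 2·4^2 + 2·4 + 2; = 554; G_2 = 554−1 = 553
step 2: 553 = 2·4^4 + 2·4^2 + 2·4 + 1; sub 5 for 4: 2·5^5 + 2·5^2 + 2·5 + 1; = 6311; G_3 = 6311−1 = 6310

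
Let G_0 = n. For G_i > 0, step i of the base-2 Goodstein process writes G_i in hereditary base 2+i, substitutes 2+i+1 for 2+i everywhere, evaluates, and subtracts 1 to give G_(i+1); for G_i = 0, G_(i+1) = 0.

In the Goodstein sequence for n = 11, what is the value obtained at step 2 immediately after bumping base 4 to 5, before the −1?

15628

base 2: 11 = 2^(2 + 1) + 2 + 1; at 3: 3^(3 + 1) + 3 + 1 = 85; next = 84
base 3: 84 = 3^(3 + 1) + 3; at 4: 4^(4 + 1) + 4 = 1028; next = 1027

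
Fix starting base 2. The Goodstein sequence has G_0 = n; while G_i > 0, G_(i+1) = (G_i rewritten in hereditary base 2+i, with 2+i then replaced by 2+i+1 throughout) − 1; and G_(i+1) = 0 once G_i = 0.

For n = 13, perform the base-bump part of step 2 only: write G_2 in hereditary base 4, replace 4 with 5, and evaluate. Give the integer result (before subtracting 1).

G_0=13  [base 2] 2^(2 + 1) + 2^2 + 1  →[2↦3]→  3^(3 + 1) + 3^3 + 1 = 109  −1 ⇒ G_1=108
G_1=108  [base 3] 3^(3 + 1) + 3^3  →[3↦4]→  4^(4 + 1) + 4^4 = 1280  −1 ⇒ G_2=1279
G_2=1279  [base 4] 4^(4 + 1) + 3·4^3 + 3·4^2 + 3·4 + 3  →[4↦5]→  5^(5 + 1) + 3·5^3 + 3·5^2 + 3·5 + 3 = 16093  −1 ⇒ G_3=16092

16093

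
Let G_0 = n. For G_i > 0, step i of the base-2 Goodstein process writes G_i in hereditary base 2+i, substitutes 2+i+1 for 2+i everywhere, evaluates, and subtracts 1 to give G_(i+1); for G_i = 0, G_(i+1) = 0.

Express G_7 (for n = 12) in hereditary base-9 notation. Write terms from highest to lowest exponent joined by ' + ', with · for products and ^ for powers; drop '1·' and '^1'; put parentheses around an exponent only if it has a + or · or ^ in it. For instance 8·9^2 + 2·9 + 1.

[0] 12 ≡ 2^(2 + 1) + 2^2 (base 2). Lift 3: 108. −1: 107.
[1] 107 ≡ 3^(3 + 1) + 2·3^2 + 2·3 + 2 (base 3). Lift 4: 1066. −1: 1065.
[2] 1065 ≡ 4^(4 + 1) + 2·4^2 + 2·4 + 1 (base 4). Lift 5: 15686. −1: 15685.
[3] 15685 ≡ 5^(5 + 1) + 2·5^2 + 2·5 (base 5). Lift 6: 280020. −1: 280019.
[4] 280019 ≡ 6^(6 + 1) + 2·6^2 + 6 + 5 (base 6). Lift 7: 5764911. −1: 5764910.
[5] 5764910 ≡ 7^(7 + 1) + 2·7^2 + 7 + 4 (base 7). Lift 8: 134217868. −1: 134217867.
[6] 134217867 ≡ 8^(8 + 1) + 2·8^2 + 8 + 3 (base 8). Lift 9: 3486784575. −1: 3486784574.
[7] 3486784574 ≡ 9^(9 + 1) + 2·9^2 + 9 + 2 (base 9). Lift 10: 100000000212. −1: 100000000211.

9^(9 + 1) + 2·9^2 + 9 + 2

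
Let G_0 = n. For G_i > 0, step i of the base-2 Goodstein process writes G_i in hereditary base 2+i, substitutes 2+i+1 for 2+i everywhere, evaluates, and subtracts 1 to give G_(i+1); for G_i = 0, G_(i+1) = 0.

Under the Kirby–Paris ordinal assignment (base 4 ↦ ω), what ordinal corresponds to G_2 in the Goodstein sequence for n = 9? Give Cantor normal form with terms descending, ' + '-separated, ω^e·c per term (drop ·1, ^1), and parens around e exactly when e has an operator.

ω^ω·3 + ω^3·3 + ω^2·3 + ω·3 + 3

G_0 = 9. HB_2(9) = 2^(2 + 1) + 1. Bump = 82. G_1 = 81.
G_1 = 81. HB_3(81) = 3^(3 + 1). Bump = 1024. G_2 = 1023.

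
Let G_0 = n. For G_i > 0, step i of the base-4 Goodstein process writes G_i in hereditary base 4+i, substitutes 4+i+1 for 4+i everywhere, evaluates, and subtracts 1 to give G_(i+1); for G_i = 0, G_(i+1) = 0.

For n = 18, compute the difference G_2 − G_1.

base 4: 18 = 4^2 + 2; at 5: 5^2 + 2 = 27; next = 26
base 5: 26 = 5^2 + 1; at 6: 6^2 + 1 = 37; next = 36

10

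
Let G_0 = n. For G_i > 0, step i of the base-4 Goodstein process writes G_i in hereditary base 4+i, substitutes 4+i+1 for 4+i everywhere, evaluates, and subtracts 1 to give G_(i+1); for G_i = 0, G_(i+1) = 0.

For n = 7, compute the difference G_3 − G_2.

G_0 = 7. HB_4(7) = 4 + 3. Bump = 8. G_1 = 7.
G_1 = 7. HB_5(7) = 5 + 2. Bump = 8. G_2 = 7.
G_2 = 7. HB_6(7) = 6 + 1. Bump = 8. G_3 = 7.

0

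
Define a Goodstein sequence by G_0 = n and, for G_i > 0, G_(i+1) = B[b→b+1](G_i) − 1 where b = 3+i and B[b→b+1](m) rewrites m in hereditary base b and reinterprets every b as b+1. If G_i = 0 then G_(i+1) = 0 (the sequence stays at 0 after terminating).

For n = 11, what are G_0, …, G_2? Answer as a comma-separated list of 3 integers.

11, 17, 25

G_0 = 11. HB_3(11) = 3^2 + 2. Bump = 18. G_1 = 17.
G_1 = 17. HB_4(17) = 4^2 + 1. Bump = 26. G_2 = 25.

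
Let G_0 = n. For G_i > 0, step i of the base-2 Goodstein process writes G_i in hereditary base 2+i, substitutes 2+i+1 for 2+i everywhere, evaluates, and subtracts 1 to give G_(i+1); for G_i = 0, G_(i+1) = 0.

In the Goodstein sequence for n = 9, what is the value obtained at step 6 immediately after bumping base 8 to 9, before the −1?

1162263922

step 0: 9 = 2^(2 + 1) + 1; sub 3 for 2: 3^(3 + 1) + 1; = 82; G_1 = 82−1 = 81
step 1: 81 = 3^(3 + 1); sub 4 for 3: 4^(4 + 1); = 1024; G_2 = 1024−1 = 1023
step 2: 1023 = 3·4^4 + 3·4^3 + 3·4^2 + 3·4 + 3; sub 5 for 4: 3·5^5 + 3·5^3 + 3·5^2 + 3·5 + 3; = 9843; G_3 = 9843−1 = 9842
step 3: 9842 = 3·5^5 + 3·5^3 + 3·5^2 + 3·5 + 2; sub 6 for 5: 3·6^6 + 3·6^3 + 3·6^2 + 3·6 + 2; = 140744; G_4 = 140744−1 = 140743
step 4: 140743 = 3·6^6 + 3·6^3 + 3·6^2 + 3·6 + 1; sub 7 for 6: 3·7^7 + 3·7^3 + 3·7^2 + 3·7 + 1; = 2471827; G_5 = 2471827−1 = 2471826
step 5: 2471826 = 3·7^7 + 3·7^3 + 3·7^2 + 3·7; sub 8 for 7: 3·8^8 + 3·8^3 + 3·8^2 + 3·8; = 50333400; G_6 = 50333400−1 = 50333399
step 6: 50333399 = 3·8^8 + 3·8^3 + 3·8^2 + 2·8 + 7; sub 9 for 8: 3·9^9 + 3·9^3 + 3·9^2 + 2·9 + 7; = 1162263922; G_7 = 1162263922−1 = 1162263921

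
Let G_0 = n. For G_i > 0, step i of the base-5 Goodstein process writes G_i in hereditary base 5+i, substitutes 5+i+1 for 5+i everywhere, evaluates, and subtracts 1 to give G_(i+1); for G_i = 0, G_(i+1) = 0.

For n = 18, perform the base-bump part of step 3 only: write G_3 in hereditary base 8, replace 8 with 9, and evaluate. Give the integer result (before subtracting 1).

27

18 —HB5→ 3·5 + 3 —bump→ 3·6 + 3 = 21 —(−1)→ 20
20 —HB6→ 3·6 + 2 —bump→ 3·7 + 2 = 23 —(−1)→ 22
22 —HB7→ 3·7 + 1 —bump→ 3·8 + 1 = 25 —(−1)→ 24
24 —HB8→ 3·8 —bump→ 3·9 = 27 —(−1)→ 26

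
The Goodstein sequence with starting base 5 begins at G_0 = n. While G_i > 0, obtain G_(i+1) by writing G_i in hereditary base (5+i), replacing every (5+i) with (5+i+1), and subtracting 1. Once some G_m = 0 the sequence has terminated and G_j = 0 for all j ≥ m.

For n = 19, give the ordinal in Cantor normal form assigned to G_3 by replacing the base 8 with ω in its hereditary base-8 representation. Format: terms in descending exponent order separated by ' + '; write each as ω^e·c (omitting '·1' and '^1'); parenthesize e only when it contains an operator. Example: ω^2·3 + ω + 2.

(0) 19|_5 = 3·5 + 4 ↦ 3·6 + 4|_6 = 22 ⇒ 21
(1) 21|_6 = 3·6 + 3 ↦ 3·7 + 3|_7 = 24 ⇒ 23
(2) 23|_7 = 3·7 + 2 ↦ 3·8 + 2|_8 = 26 ⇒ 25
(3) 25|_8 = 3·8 + 1 ↦ 3·9 + 1|_9 = 28 ⇒ 27

ω·3 + 1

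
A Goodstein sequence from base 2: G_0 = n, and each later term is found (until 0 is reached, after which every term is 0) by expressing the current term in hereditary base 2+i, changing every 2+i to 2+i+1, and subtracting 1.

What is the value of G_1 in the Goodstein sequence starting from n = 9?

9 —HB2→ 2^(2 + 1) + 1 —bump→ 3^(3 + 1) + 1 = 82 —(−1)→ 81
81 —HB3→ 3^(3 + 1) —bump→ 4^(4 + 1) = 1024 —(−1)→ 1023

81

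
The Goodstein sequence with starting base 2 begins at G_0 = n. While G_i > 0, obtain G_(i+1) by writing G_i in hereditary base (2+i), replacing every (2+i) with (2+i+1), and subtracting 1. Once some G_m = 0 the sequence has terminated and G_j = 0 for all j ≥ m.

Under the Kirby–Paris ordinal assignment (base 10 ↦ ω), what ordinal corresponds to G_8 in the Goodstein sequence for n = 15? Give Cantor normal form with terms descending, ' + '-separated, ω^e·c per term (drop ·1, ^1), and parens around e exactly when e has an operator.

step 0: 15 = 2^(2 + 1) + 2^2 + 2 + 1; sub 3 for 2: 3^(3 + 1) + 3^3 + 3 + 1; = 112; G_1 = 112−1 = 111
step 1: 111 = 3^(3 + 1) + 3^3 + 3; sub 4 for 3: 4^(4 + 1) + 4^4 + 4; = 1284; G_2 = 1284−1 = 1283
step 2: 1283 = 4^(4 + 1) + 4^4 + 3; sub 5 for 4: 5^(5 + 1) + 5^5 + 3; = 18753; G_3 = 18753−1 = 18752
step 3: 18752 = 5^(5 + 1) + 5^5 + 2; sub 6 for 5: 6^(6 + 1) + 6^6 + 2; = 326594; G_4 = 326594−1 = 326593
step 4: 326593 = 6^(6 + 1) + 6^6 + 1; sub 7 for 6: 7^(7 + 1) + 7^7 + 1; = 6588345; G_5 = 6588345−1 = 6588344
step 5: 6588344 = 7^(7 + 1) + 7^7; sub 8 for 7: 8^(8 + 1) + 8^8; = 150994944; G_6 = 150994944−1 = 150994943
step 6: 150994943 = 8^(8 + 1) + 7·8^7 + 7·8^6 + 7·8^5 + 7·8^4 + 7·8^3 + 7·8^2 + 7·8 + 7; sub 9 for 8: 9^(9 + 1) + 7·9^7 + 7·9^6 + 7·9^5 + 7·9^4 + 7·9^3 + 7·9^2 + 7·9 + 7; = 3524450281; G_7 = 3524450281−1 = 3524450280
step 7: 3524450280 = 9^(9 + 1) + 7·9^7 + 7·9^6 + 7·9^5 + 7·9^4 + 7·9^3 + 7·9^2 + 7·9 + 6; sub 10 for 9: 10^(10 + 1) + 7·10^7 + 7·10^6 + 7·10^5 + 7·10^4 + 7·10^3 + 7·10^2 + 7·10 + 6; = 100077777776; G_8 = 100077777776−1 = 100077777775

ω^(ω + 1) + ω^7·7 + ω^6·7 + ω^5·7 + ω^4·7 + ω^3·7 + ω^2·7 + ω·7 + 5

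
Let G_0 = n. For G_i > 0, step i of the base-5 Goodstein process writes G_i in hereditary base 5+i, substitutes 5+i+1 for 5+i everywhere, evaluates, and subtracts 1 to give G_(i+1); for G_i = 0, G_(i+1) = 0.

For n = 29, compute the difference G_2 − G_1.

G_0=29  [base 5] 5^2 + 4  →[5↦6]→  6^2 + 4 = 40  −1 ⇒ G_1=39
G_1=39  [base 6] 6^2 + 3  →[6↦7]→  7^2 + 3 = 52  −1 ⇒ G_2=51

12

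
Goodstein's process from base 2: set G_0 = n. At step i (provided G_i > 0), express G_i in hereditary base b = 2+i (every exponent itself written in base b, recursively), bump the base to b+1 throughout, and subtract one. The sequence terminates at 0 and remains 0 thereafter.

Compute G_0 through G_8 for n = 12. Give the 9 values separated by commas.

(0) 12|_2 = 2^(2 + 1) + 2^2 ↦ 3^(3 + 1) + 3^3|_3 = 108 ⇒ 107
(1) 107|_3 = 3^(3 + 1) + 2·3^2 + 2·3 + 2 ↦ 4^(4 + 1) + 2·4^2 + 2·4 + 2|_4 = 1066 ⇒ 1065
(2) 1065|_4 = 4^(4 + 1) + 2·4^2 + 2·4 + 1 ↦ 5^(5 + 1) + 2·5^2 + 2·5 + 1|_5 = 15686 ⇒ 15685
(3) 15685|_5 = 5^(5 + 1) + 2·5^2 + 2·5 ↦ 6^(6 + 1) + 2·6^2 + 2·6|_6 = 280020 ⇒ 280019
(4) 280019|_6 = 6^(6 + 1) + 2·6^2 + 6 + 5 ↦ 7^(7 + 1) + 2·7^2 + 7 + 5|_7 = 5764911 ⇒ 5764910
(5) 5764910|_7 = 7^(7 + 1) + 2·7^2 + 7 + 4 ↦ 8^(8 + 1) + 2·8^2 + 8 + 4|_8 = 134217868 ⇒ 134217867
(6) 134217867|_8 = 8^(8 + 1) + 2·8^2 + 8 + 3 ↦ 9^(9 + 1) + 2·9^2 + 9 + 3|_9 = 3486784575 ⇒ 3486784574
(7) 3486784574|_9 = 9^(9 + 1) + 2·9^2 + 9 + 2 ↦ 10^(10 + 1) + 2·10^2 + 10 + 2|_10 = 100000000212 ⇒ 100000000211

12, 107, 1065, 15685, 280019, 5764910, 134217867, 3486784574, 100000000211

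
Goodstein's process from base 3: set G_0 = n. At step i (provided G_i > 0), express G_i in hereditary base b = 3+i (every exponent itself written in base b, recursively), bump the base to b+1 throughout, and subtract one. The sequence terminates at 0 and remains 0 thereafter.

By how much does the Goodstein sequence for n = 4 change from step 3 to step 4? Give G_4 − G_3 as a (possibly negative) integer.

step 0: 4 = 3 + 1; sub 4 for 3: 4 + 1; = 5; G_1 = 5−1 = 4
step 1: 4 = 4; sub 5 for 4: 5; = 5; G_2 = 5−1 = 4
step 2: 4 = 4; sub 6 for 5: 4; = 4; G_3 = 4−1 = 3
step 3: 3 = 3; sub 7 for 6: 3; = 3; G_4 = 3−1 = 2

-1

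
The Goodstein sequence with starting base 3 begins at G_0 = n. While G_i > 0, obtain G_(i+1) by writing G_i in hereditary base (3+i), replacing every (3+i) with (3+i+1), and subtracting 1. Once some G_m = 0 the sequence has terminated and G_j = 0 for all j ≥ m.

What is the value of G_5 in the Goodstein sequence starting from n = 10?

step 0: 10 = 3^2 + 1; sub 4 for 3: 4^2 + 1; = 17; G_1 = 17−1 = 16
step 1: 16 = 4^2; sub 5 for 4: 5^2; = 25; G_2 = 25−1 = 24
step 2: 24 = 4·5 + 4; sub 6 for 5: 4·6 + 4; = 28; G_3 = 28−1 = 27
step 3: 27 = 4·6 + 3; sub 7 for 6: 4·7 + 3; = 31; G_4 = 31−1 = 30
step 4: 30 = 4·7 + 2; sub 8 for 7: 4·8 + 2; = 34; G_5 = 34−1 = 33
step 5: 33 = 4·8 + 1; sub 9 for 8: 4·9 + 1; = 37; G_6 = 37−1 = 36

33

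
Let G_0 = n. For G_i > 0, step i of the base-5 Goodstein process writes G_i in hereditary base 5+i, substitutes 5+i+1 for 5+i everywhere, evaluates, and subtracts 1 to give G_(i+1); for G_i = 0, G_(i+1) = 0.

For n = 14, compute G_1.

[0] 14 ≡ 2·5 + 4 (base 5). Lift 6: 16. −1: 15.
[1] 15 ≡ 2·6 + 3 (base 6). Lift 7: 17. −1: 16.

15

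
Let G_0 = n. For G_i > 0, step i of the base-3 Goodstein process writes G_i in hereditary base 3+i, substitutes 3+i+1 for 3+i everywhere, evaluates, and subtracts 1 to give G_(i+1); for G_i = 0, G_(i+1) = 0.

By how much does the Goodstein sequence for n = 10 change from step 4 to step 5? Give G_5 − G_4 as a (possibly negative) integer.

step 0: 10 = 3^2 + 1; sub 4 for 3: 4^2 + 1; = 17; G_1 = 17−1 = 16
step 1: 16 = 4^2; sub 5 for 4: 5^2; = 25; G_2 = 25−1 = 24
step 2: 24 = 4·5 + 4; sub 6 for 5: 4·6 + 4; = 28; G_3 = 28−1 = 27
step 3: 27 = 4·6 + 3; sub 7 for 6: 4·7 + 3; = 31; G_4 = 31−1 = 30
step 4: 30 = 4·7 + 2; sub 8 for 7: 4·8 + 2; = 34; G_5 = 34−1 = 33

3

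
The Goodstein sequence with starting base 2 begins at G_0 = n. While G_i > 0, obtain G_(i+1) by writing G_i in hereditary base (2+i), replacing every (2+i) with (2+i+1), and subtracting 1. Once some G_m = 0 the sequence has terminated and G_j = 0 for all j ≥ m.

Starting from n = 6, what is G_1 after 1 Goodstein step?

i=0: 6 = 2^2 + 2 (b=2); 2→3: 3^3 + 3 = 30; 30−1 = 29
i=1: 29 = 3^3 + 2 (b=3); 3→4: 4^4 + 2 = 258; 258−1 = 257

29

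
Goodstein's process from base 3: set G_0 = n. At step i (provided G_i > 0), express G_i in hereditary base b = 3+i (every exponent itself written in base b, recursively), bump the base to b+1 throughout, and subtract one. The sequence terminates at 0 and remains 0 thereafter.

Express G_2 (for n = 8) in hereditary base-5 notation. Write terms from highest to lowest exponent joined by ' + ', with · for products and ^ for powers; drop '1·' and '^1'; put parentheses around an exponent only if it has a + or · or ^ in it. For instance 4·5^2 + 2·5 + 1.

[0] 8 ≡ 2·3 + 2 (base 3). Lift 4: 10. −1: 9.
[1] 9 ≡ 2·4 + 1 (base 4). Lift 5: 11. −1: 10.
[2] 10 ≡ 2·5 (base 5). Lift 6: 12. −1: 11.

2·5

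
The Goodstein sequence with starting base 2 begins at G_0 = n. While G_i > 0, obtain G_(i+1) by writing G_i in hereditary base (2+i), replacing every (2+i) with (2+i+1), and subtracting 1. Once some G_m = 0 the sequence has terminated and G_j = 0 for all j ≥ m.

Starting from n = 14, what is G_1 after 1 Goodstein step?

step 0: 14 = 2^(2 + 1) + 2^2 + 2; sub 3 for 2: 3^(3 + 1) + 3^3 + 3; = 111; G_1 = 111−1 = 110
step 1: 110 = 3^(3 + 1) + 3^3 + 2; sub 4 for 3: 4^(4 + 1) + 4^4 + 2; = 1282; G_2 = 1282−1 = 1281

110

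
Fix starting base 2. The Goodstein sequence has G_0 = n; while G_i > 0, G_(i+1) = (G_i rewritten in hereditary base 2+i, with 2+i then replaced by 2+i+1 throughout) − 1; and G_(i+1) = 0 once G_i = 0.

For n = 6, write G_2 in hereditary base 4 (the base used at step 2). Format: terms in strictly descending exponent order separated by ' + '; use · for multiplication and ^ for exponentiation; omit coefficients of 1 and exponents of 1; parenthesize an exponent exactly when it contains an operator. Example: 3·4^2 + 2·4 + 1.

G_0=6  [base 2] 2^2 + 2  →[2↦3]→  3^3 + 3 = 30  −1 ⇒ G_1=29
G_1=29  [base 3] 3^3 + 2  →[3↦4]→  4^4 + 2 = 258  −1 ⇒ G_2=257
G_2=257  [base 4] 4^4 + 1  →[4↦5]→  5^5 + 1 = 3126  −1 ⇒ G_3=3125

4^4 + 1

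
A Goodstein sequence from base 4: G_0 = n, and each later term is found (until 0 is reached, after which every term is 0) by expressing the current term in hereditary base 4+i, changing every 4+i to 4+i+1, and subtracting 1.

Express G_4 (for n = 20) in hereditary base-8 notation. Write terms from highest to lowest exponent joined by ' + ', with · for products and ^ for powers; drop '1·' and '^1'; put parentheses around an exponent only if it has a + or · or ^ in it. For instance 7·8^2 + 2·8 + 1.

[0] 20 ≡ 4^2 + 4 (base 4). Lift 5: 30. −1: 29.
[1] 29 ≡ 5^2 + 4 (base 5). Lift 6: 40. −1: 39.
[2] 39 ≡ 6^2 + 3 (base 6). Lift 7: 52. −1: 51.
[3] 51 ≡ 7^2 + 2 (base 7). Lift 8: 66. −1: 65.
[4] 65 ≡ 8^2 + 1 (base 8). Lift 9: 82. −1: 81.

8^2 + 1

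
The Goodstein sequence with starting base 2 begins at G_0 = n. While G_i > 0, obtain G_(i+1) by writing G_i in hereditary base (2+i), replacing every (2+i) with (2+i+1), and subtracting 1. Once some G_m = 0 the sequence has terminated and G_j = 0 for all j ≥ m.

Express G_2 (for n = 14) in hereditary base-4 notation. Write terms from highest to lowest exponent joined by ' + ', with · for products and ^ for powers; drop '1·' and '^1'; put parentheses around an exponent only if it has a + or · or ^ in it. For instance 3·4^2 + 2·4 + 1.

base 2: 14 = 2^(2 + 1) + 2^2 + 2; at 3: 3^(3 + 1) + 3^3 + 3 = 111; next = 110
base 3: 110 = 3^(3 + 1) + 3^3 + 2; at 4: 4^(4 + 1) + 4^4 + 2 = 1282; next = 1281
base 4: 1281 = 4^(4 + 1) + 4^4 + 1; at 5: 5^(5 + 1) + 5^5 + 1 = 18751; next = 18750

4^(4 + 1) + 4^4 + 1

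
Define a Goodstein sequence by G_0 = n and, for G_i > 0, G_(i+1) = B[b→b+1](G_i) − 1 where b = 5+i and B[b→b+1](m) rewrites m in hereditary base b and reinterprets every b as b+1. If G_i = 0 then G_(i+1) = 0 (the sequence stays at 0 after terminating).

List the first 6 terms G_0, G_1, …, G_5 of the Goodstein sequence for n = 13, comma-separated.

G_0 = 13. HB_5(13) = 2·5 + 3. Bump = 15. G_1 = 14.
G_1 = 14. HB_6(14) = 2·6 + 2. Bump = 16. G_2 = 15.
G_2 = 15. HB_7(15) = 2·7 + 1. Bump = 17. G_3 = 16.
G_3 = 16. HB_8(16) = 2·8. Bump = 18. G_4 = 17.
G_4 = 17. HB_9(17) = 9 + 8. Bump = 18. G_5 = 17.

13, 14, 15, 16, 17, 17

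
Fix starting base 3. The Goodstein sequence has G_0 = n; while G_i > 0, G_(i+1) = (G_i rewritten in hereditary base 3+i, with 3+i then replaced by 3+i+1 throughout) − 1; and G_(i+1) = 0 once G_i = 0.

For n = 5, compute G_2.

5

[0] 5 ≡ 3 + 2 (base 3). Lift 4: 6. −1: 5.
[1] 5 ≡ 4 + 1 (base 4). Lift 5: 6. −1: 5.
[2] 5 ≡ 5 (base 5). Lift 6: 6. −1: 5.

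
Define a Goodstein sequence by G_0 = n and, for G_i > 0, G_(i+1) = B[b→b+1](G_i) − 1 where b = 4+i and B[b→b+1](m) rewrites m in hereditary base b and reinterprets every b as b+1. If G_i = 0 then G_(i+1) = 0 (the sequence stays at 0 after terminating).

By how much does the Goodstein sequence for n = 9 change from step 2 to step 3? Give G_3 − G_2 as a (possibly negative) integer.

0

9 —HB4→ 2·4 + 1 —bump→ 2·5 + 1 = 11 —(−1)→ 10
10 —HB5→ 2·5 —bump→ 2·6 = 12 —(−1)→ 11
11 —HB6→ 6 + 5 —bump→ 7 + 5 = 12 —(−1)→ 11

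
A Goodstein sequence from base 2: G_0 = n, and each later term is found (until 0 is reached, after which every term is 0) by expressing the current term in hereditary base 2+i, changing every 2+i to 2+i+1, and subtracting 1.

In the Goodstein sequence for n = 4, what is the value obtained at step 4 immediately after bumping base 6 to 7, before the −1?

G_0=4  [base 2] 2^2  →[2↦3]→  3^3 = 27  −1 ⇒ G_1=26
G_1=26  [base 3] 2·3^2 + 2·3 + 2  →[3↦4]→  2·4^2 + 2·4 + 2 = 42  −1 ⇒ G_2=41
G_2=41  [base 4] 2·4^2 + 2·4 + 1  →[4↦5]→  2·5^2 + 2·5 + 1 = 61  −1 ⇒ G_3=60
G_3=60  [base 5] 2·5^2 + 2·5  →[5↦6]→  2·6^2 + 2·6 = 84  −1 ⇒ G_4=83
G_4=83  [base 6] 2·6^2 + 6 + 5  →[6↦7]→  2·7^2 + 7 + 5 = 110  −1 ⇒ G_5=109

110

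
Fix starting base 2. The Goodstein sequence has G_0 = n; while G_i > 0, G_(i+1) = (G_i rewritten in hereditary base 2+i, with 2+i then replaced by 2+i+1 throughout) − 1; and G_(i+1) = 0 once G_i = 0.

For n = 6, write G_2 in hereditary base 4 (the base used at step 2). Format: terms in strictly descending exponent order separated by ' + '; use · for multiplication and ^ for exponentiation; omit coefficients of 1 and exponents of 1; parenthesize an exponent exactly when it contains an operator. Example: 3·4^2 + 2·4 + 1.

G_0=6  [base 2] 2^2 + 2  →[2↦3]→  3^3 + 3 = 30  −1 ⇒ G_1=29
G_1=29  [base 3] 3^3 + 2  →[3↦4]→  4^4 + 2 = 258  −1 ⇒ G_2=257
G_2=257  [base 4] 4^4 + 1  →[4↦5]→  5^5 + 1 = 3126  −1 ⇒ G_3=3125

4^4 + 1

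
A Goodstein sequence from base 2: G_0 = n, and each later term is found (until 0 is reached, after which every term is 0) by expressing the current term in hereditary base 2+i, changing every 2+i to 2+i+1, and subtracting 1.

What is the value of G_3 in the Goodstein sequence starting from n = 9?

base 2: 9 = 2^(2 + 1) + 1; at 3: 3^(3 + 1) + 1 = 82; next = 81
base 3: 81 = 3^(3 + 1); at 4: 4^(4 + 1) = 1024; next = 1023
base 4: 1023 = 3·4^4 + 3·4^3 + 3·4^2 + 3·4 + 3; at 5: 3·5^5 + 3·5^3 + 3·5^2 + 3·5 + 3 = 9843; next = 9842
base 5: 9842 = 3·5^5 + 3·5^3 + 3·5^2 + 3·5 + 2; at 6: 3·6^6 + 3·6^3 + 3·6^2 + 3·6 + 2 = 140744; next = 140743

9842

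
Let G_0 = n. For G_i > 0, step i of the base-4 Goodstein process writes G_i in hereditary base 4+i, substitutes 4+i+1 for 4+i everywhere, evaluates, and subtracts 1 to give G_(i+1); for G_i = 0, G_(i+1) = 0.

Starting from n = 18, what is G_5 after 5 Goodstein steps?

[0] 18 ≡ 4^2 + 2 (base 4). Lift 5: 27. −1: 26.
[1] 26 ≡ 5^2 + 1 (base 5). Lift 6: 37. −1: 36.
[2] 36 ≡ 6^2 (base 6). Lift 7: 49. −1: 48.
[3] 48 ≡ 6·7 + 6 (base 7). Lift 8: 54. −1: 53.
[4] 53 ≡ 6·8 + 5 (base 8). Lift 9: 59. −1: 58.

58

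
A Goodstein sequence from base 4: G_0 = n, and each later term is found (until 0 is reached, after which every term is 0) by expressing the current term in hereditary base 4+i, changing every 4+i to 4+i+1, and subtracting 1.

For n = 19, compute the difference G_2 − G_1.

10

[0] 19 ≡ 4^2 + 3 (base 4). Lift 5: 28. −1: 27.
[1] 27 ≡ 5^2 + 2 (base 5). Lift 6: 38. −1: 37.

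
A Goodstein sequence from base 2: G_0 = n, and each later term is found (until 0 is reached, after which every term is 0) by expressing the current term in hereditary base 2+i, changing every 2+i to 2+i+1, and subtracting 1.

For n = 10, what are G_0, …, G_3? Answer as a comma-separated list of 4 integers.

10 —HB2→ 2^(2 + 1) + 2 —bump→ 3^(3 + 1) + 3 = 84 —(−1)→ 83
83 —HB3→ 3^(3 + 1) + 2 —bump→ 4^(4 + 1) + 2 = 1026 —(−1)→ 1025
1025 —HB4→ 4^(4 + 1) + 1 —bump→ 5^(5 + 1) + 1 = 15626 —(−1)→ 15625

10, 83, 1025, 15625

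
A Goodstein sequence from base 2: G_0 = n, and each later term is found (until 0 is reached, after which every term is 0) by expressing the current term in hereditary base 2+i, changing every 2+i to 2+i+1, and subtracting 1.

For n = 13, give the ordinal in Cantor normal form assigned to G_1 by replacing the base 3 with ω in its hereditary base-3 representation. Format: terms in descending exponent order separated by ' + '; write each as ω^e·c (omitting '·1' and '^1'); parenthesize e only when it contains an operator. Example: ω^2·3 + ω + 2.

ω^(ω + 1) + ω^ω

base 2: 13 = 2^(2 + 1) + 2^2 + 1; at 3: 3^(3 + 1) + 3^3 + 1 = 109; next = 108
base 3: 108 = 3^(3 + 1) + 3^3; at 4: 4^(4 + 1) + 4^4 = 1280; next = 1279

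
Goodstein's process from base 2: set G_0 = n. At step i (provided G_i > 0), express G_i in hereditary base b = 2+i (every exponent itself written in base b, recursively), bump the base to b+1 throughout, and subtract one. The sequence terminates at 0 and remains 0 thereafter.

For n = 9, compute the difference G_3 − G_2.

9 —HB2→ 2^(2 + 1) + 1 —bump→ 3^(3 + 1) + 1 = 82 —(−1)→ 81
81 —HB3→ 3^(3 + 1) —bump→ 4^(4 + 1) = 1024 —(−1)→ 1023
1023 —HB4→ 3·4^4 + 3·4^3 + 3·4^2 + 3·4 + 3 —bump→ 3·5^5 + 3·5^3 + 3·5^2 + 3·5 + 3 = 9843 —(−1)→ 9842

8819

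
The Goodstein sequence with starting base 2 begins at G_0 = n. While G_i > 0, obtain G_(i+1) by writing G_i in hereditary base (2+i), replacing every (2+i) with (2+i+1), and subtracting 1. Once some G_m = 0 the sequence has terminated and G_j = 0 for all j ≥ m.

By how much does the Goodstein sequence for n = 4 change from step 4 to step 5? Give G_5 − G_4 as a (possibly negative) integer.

26

4 —HB2→ 2^2 —bump→ 3^3 = 27 —(−1)→ 26
26 —HB3→ 2·3^2 + 2·3 + 2 —bump→ 2·4^2 + 2·4 + 2 = 42 —(−1)→ 41
41 —HB4→ 2·4^2 + 2·4 + 1 —bump→ 2·5^2 + 2·5 + 1 = 61 —(−1)→ 60
60 —HB5→ 2·5^2 + 2·5 —bump→ 2·6^2 + 2·6 = 84 —(−1)→ 83
83 —HB6→ 2·6^2 + 6 + 5 —bump→ 2·7^2 + 7 + 5 = 110 —(−1)→ 109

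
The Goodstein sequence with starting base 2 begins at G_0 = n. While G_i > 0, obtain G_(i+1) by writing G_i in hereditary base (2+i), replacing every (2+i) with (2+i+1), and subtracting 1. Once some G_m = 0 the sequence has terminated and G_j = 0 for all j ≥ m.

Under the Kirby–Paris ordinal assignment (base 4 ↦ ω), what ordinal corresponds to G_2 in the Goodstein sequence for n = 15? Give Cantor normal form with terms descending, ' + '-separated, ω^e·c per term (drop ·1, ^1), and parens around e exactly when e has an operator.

ω^(ω + 1) + ω^ω + 3

G_0 = 15. HB_2(15) = 2^(2 + 1) + 2^2 + 2 + 1. Bump = 112. G_1 = 111.
G_1 = 111. HB_3(111) = 3^(3 + 1) + 3^3 + 3. Bump = 1284. G_2 = 1283.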